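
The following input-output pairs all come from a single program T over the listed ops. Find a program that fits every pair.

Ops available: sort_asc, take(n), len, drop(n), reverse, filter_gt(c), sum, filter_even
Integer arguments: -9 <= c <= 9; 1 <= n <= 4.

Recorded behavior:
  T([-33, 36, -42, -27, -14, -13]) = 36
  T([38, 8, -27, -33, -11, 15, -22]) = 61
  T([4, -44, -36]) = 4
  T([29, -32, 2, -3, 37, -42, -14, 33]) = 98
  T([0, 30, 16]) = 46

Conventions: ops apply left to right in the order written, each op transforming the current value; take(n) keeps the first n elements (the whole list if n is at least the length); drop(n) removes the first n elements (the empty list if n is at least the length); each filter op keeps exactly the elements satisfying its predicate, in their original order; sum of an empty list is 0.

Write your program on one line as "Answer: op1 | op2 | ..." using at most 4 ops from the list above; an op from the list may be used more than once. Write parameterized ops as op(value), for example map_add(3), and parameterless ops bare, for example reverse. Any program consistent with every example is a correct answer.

sort_asc | filter_gt(-8) | sum

Check, running the answer program on each example:
  [-33, 36, -42, -27, -14, -13] -> [-42, -33, -27, -14, -13, 36] -> [36] -> 36
  [38, 8, -27, -33, -11, 15, -22] -> [-33, -27, -22, -11, 8, 15, 38] -> [8, 15, 38] -> 61
  [4, -44, -36] -> [-44, -36, 4] -> [4] -> 4
  [29, -32, 2, -3, 37, -42, -14, 33] -> [-42, -32, -14, -3, 2, 29, 33, 37] -> [-3, 2, 29, 33, 37] -> 98
  [0, 30, 16] -> [0, 16, 30] -> [0, 16, 30] -> 46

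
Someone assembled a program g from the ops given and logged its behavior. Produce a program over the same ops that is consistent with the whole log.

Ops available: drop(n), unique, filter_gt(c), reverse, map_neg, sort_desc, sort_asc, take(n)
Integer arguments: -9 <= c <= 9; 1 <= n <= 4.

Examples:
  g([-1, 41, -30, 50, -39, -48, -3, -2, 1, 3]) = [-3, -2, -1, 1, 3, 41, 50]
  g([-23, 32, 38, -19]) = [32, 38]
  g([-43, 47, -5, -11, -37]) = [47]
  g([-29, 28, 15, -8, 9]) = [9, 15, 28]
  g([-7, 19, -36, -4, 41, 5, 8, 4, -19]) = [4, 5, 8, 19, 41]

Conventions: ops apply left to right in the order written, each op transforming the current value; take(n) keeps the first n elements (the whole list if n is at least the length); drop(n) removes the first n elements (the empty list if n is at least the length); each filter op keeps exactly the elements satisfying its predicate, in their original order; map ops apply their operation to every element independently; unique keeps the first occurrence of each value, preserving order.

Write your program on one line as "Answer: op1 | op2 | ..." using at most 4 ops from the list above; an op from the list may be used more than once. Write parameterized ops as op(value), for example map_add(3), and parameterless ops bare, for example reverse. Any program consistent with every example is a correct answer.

sort_desc | filter_gt(-4) | reverse

Check, running the answer program on each example:
  [-1, 41, -30, 50, -39, -48, -3, -2, 1, 3] -> [50, 41, 3, 1, -1, -2, -3, -30, -39, -48] -> [50, 41, 3, 1, -1, -2, -3] -> [-3, -2, -1, 1, 3, 41, 50]
  [-23, 32, 38, -19] -> [38, 32, -19, -23] -> [38, 32] -> [32, 38]
  [-43, 47, -5, -11, -37] -> [47, -5, -11, -37, -43] -> [47] -> [47]
  [-29, 28, 15, -8, 9] -> [28, 15, 9, -8, -29] -> [28, 15, 9] -> [9, 15, 28]
  [-7, 19, -36, -4, 41, 5, 8, 4, -19] -> [41, 19, 8, 5, 4, -4, -7, -19, -36] -> [41, 19, 8, 5, 4] -> [4, 5, 8, 19, 41]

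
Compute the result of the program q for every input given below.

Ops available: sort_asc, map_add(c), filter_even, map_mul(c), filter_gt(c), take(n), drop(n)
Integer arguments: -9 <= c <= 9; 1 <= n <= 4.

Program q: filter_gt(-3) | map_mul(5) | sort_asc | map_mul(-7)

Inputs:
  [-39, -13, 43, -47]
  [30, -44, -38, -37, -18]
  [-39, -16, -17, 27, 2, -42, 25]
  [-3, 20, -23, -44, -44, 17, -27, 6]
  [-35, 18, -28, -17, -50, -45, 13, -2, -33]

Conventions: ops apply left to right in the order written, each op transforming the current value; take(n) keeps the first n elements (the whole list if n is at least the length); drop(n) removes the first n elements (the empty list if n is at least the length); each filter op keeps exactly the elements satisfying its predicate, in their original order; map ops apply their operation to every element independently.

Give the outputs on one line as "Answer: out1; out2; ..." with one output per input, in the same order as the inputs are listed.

[-1505]; [-1050]; [-70, -875, -945]; [-210, -595, -700]; [70, -455, -630]

Execution, op by op:
  [-39, -13, 43, -47] -> [43] -> [215] -> [215] -> [-1505]
  [30, -44, -38, -37, -18] -> [30] -> [150] -> [150] -> [-1050]
  [-39, -16, -17, 27, 2, -42, 25] -> [27, 2, 25] -> [135, 10, 125] -> [10, 125, 135] -> [-70, -875, -945]
  [-3, 20, -23, -44, -44, 17, -27, 6] -> [20, 17, 6] -> [100, 85, 30] -> [30, 85, 100] -> [-210, -595, -700]
  [-35, 18, -28, -17, -50, -45, 13, -2, -33] -> [18, 13, -2] -> [90, 65, -10] -> [-10, 65, 90] -> [70, -455, -630]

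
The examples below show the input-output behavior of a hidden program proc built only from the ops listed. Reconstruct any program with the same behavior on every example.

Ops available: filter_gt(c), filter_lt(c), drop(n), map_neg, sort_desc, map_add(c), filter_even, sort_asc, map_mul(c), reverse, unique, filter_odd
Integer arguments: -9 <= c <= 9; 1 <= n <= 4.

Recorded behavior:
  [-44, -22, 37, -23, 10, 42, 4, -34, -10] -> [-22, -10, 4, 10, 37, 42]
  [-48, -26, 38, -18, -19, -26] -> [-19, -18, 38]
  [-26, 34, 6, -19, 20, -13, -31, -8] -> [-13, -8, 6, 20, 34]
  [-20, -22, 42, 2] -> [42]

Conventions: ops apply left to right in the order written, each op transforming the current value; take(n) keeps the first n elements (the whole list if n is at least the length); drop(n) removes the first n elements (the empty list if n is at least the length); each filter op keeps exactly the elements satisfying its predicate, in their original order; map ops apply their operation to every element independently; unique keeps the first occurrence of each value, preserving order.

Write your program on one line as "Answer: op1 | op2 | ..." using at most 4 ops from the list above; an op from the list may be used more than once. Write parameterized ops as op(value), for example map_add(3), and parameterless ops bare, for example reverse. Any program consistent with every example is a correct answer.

sort_asc | drop(1) | drop(2)

Check, running the answer program on each example:
  [-44, -22, 37, -23, 10, 42, 4, -34, -10] -> [-44, -34, -23, -22, -10, 4, 10, 37, 42] -> [-34, -23, -22, -10, 4, 10, 37, 42] -> [-22, -10, 4, 10, 37, 42]
  [-48, -26, 38, -18, -19, -26] -> [-48, -26, -26, -19, -18, 38] -> [-26, -26, -19, -18, 38] -> [-19, -18, 38]
  [-26, 34, 6, -19, 20, -13, -31, -8] -> [-31, -26, -19, -13, -8, 6, 20, 34] -> [-26, -19, -13, -8, 6, 20, 34] -> [-13, -8, 6, 20, 34]
  [-20, -22, 42, 2] -> [-22, -20, 2, 42] -> [-20, 2, 42] -> [42]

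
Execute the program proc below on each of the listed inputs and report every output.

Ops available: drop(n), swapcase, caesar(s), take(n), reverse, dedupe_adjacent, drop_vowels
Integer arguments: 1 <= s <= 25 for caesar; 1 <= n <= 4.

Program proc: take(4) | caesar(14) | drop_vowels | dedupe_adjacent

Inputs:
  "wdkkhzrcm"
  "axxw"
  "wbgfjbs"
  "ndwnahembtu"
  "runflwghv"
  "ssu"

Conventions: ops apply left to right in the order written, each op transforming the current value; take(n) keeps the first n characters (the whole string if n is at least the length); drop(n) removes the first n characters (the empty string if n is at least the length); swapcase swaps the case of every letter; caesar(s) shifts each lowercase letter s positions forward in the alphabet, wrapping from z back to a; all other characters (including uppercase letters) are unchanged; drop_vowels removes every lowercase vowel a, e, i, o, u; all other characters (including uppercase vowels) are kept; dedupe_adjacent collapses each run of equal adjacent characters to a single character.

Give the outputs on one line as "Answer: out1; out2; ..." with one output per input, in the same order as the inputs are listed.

Execution, op by op:
  "wdkkhzrcm" -> "wdkk" -> "kryy" -> "kryy" -> "kry"
  "axxw" -> "axxw" -> "ollk" -> "llk" -> "lk"
  "wbgfjbs" -> "wbgf" -> "kput" -> "kpt" -> "kpt"
  "ndwnahembtu" -> "ndwn" -> "brkb" -> "brkb" -> "brkb"
  "runflwghv" -> "runf" -> "fibt" -> "fbt" -> "fbt"
  "ssu" -> "ssu" -> "ggi" -> "gg" -> "g"

"kry"; "lk"; "kpt"; "brkb"; "fbt"; "g"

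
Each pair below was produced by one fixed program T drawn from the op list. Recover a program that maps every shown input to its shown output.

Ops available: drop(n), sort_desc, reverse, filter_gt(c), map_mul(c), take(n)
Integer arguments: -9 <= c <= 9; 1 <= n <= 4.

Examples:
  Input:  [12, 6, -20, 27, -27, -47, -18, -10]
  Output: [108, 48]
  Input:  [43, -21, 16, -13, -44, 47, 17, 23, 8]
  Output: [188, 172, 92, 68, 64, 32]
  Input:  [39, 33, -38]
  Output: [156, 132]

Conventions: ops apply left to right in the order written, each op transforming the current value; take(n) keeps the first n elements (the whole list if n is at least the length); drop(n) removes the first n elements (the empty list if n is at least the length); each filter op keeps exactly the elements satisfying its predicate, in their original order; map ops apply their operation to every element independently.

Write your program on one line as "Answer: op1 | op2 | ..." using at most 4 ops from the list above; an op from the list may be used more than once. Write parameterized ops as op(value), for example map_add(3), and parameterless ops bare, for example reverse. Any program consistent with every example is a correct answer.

filter_gt(7) | map_mul(4) | sort_desc

Check, running the answer program on each example:
  [12, 6, -20, 27, -27, -47, -18, -10] -> [12, 27] -> [48, 108] -> [108, 48]
  [43, -21, 16, -13, -44, 47, 17, 23, 8] -> [43, 16, 47, 17, 23, 8] -> [172, 64, 188, 68, 92, 32] -> [188, 172, 92, 68, 64, 32]
  [39, 33, -38] -> [39, 33] -> [156, 132] -> [156, 132]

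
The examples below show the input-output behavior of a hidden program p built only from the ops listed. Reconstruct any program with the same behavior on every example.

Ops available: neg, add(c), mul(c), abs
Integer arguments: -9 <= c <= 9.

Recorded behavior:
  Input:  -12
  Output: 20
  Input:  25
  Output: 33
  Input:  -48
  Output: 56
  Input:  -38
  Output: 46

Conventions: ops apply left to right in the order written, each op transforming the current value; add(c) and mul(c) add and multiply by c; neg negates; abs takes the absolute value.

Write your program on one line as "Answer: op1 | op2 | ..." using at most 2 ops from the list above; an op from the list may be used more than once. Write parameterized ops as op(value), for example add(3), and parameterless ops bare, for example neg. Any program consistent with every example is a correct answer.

abs | add(8)

Check, running the answer program on each example:
  -12 -> 12 -> 20
  25 -> 25 -> 33
  -48 -> 48 -> 56
  -38 -> 38 -> 46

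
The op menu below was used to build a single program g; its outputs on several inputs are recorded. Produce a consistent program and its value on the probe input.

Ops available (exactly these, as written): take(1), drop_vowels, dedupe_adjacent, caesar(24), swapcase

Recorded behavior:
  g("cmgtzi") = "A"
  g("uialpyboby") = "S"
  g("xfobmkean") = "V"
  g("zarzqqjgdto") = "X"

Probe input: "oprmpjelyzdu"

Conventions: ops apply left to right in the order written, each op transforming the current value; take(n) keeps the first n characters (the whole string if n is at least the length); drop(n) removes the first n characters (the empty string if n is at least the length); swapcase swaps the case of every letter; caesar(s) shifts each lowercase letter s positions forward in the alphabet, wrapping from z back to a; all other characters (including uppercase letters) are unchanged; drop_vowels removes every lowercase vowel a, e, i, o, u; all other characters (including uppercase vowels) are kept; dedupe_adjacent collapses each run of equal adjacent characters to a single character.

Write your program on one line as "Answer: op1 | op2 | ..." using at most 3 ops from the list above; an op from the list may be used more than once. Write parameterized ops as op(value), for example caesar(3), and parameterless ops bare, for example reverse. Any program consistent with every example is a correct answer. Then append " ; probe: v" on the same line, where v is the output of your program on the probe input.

take(1) | caesar(24) | swapcase ; probe: "M"

Check, running the answer program on each example:
  "cmgtzi" -> "c" -> "a" -> "A"
  "uialpyboby" -> "u" -> "s" -> "S"
  "xfobmkean" -> "x" -> "v" -> "V"
  "zarzqqjgdto" -> "z" -> "x" -> "X"
  probe: "oprmpjelyzdu" -> "o" -> "m" -> "M"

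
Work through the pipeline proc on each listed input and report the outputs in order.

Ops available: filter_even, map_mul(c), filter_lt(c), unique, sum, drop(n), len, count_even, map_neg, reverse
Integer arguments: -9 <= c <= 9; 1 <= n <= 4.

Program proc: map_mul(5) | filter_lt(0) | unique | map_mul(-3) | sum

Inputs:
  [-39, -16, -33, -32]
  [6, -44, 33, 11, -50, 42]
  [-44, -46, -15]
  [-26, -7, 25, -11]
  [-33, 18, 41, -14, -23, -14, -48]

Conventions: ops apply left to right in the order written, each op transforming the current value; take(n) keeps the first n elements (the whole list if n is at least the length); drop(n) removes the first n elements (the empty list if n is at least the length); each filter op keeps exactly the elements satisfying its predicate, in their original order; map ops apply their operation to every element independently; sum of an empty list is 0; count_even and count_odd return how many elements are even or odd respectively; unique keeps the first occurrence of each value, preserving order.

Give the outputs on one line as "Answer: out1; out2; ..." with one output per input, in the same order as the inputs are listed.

Execution, op by op:
  [-39, -16, -33, -32] -> [-195, -80, -165, -160] -> [-195, -80, -165, -160] -> [-195, -80, -165, -160] -> [585, 240, 495, 480] -> 1800
  [6, -44, 33, 11, -50, 42] -> [30, -220, 165, 55, -250, 210] -> [-220, -250] -> [-220, -250] -> [660, 750] -> 1410
  [-44, -46, -15] -> [-220, -230, -75] -> [-220, -230, -75] -> [-220, -230, -75] -> [660, 690, 225] -> 1575
  [-26, -7, 25, -11] -> [-130, -35, 125, -55] -> [-130, -35, -55] -> [-130, -35, -55] -> [390, 105, 165] -> 660
  [-33, 18, 41, -14, -23, -14, -48] -> [-165, 90, 205, -70, -115, -70, -240] -> [-165, -70, -115, -70, -240] -> [-165, -70, -115, -240] -> [495, 210, 345, 720] -> 1770

1800; 1410; 1575; 660; 1770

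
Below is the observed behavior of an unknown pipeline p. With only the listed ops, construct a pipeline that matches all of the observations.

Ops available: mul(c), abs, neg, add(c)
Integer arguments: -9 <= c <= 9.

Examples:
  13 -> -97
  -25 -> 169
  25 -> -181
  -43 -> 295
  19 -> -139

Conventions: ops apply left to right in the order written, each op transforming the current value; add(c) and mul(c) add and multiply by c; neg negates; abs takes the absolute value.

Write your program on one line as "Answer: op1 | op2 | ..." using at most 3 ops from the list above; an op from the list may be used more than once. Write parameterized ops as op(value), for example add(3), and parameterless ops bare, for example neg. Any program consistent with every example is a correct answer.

mul(-7) | add(-6)

Check, running the answer program on each example:
  13 -> -91 -> -97
  -25 -> 175 -> 169
  25 -> -175 -> -181
  -43 -> 301 -> 295
  19 -> -133 -> -139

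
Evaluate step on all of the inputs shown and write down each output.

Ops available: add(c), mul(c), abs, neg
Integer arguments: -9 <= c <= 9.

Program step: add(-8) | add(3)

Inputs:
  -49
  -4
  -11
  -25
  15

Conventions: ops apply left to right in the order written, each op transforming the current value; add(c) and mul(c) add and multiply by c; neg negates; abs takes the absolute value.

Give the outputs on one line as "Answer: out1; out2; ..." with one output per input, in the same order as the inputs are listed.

Execution, op by op:
  -49 -> -57 -> -54
  -4 -> -12 -> -9
  -11 -> -19 -> -16
  -25 -> -33 -> -30
  15 -> 7 -> 10

-54; -9; -16; -30; 10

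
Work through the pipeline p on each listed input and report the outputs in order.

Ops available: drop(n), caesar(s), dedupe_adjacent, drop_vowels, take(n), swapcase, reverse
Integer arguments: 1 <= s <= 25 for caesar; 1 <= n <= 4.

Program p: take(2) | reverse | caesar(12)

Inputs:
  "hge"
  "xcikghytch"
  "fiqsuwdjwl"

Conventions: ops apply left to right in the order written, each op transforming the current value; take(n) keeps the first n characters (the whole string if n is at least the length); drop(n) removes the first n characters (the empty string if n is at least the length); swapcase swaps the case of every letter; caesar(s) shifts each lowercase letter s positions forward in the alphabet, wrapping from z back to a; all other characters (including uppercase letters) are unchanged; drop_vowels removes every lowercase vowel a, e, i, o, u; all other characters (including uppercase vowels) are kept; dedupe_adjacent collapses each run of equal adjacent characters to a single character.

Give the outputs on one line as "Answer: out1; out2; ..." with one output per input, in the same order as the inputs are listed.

"st"; "oj"; "ur"

Execution, op by op:
  "hge" -> "hg" -> "gh" -> "st"
  "xcikghytch" -> "xc" -> "cx" -> "oj"
  "fiqsuwdjwl" -> "fi" -> "if" -> "ur"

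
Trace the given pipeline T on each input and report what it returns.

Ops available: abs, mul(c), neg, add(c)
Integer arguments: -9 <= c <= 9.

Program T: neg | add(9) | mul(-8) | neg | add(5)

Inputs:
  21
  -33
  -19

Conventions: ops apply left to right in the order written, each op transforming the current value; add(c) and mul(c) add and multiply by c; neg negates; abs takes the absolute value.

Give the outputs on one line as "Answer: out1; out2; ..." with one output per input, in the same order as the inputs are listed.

-91; 341; 229

Execution, op by op:
  21 -> -21 -> -12 -> 96 -> -96 -> -91
  -33 -> 33 -> 42 -> -336 -> 336 -> 341
  -19 -> 19 -> 28 -> -224 -> 224 -> 229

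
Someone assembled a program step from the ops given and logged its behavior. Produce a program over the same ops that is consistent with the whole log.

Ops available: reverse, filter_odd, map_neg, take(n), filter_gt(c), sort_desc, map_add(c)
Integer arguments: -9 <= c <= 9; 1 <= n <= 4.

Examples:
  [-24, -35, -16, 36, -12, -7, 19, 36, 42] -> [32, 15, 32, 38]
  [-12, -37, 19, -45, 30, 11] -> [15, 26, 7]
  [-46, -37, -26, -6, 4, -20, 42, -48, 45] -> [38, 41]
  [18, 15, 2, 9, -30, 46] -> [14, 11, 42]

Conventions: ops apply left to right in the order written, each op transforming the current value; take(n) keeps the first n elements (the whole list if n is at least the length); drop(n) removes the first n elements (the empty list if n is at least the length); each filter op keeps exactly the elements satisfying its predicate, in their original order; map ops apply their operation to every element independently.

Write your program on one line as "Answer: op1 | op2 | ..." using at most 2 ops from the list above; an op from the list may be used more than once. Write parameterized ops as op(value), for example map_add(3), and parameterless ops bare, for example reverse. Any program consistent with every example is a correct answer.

map_add(-4) | filter_gt(5)

Check, running the answer program on each example:
  [-24, -35, -16, 36, -12, -7, 19, 36, 42] -> [-28, -39, -20, 32, -16, -11, 15, 32, 38] -> [32, 15, 32, 38]
  [-12, -37, 19, -45, 30, 11] -> [-16, -41, 15, -49, 26, 7] -> [15, 26, 7]
  [-46, -37, -26, -6, 4, -20, 42, -48, 45] -> [-50, -41, -30, -10, 0, -24, 38, -52, 41] -> [38, 41]
  [18, 15, 2, 9, -30, 46] -> [14, 11, -2, 5, -34, 42] -> [14, 11, 42]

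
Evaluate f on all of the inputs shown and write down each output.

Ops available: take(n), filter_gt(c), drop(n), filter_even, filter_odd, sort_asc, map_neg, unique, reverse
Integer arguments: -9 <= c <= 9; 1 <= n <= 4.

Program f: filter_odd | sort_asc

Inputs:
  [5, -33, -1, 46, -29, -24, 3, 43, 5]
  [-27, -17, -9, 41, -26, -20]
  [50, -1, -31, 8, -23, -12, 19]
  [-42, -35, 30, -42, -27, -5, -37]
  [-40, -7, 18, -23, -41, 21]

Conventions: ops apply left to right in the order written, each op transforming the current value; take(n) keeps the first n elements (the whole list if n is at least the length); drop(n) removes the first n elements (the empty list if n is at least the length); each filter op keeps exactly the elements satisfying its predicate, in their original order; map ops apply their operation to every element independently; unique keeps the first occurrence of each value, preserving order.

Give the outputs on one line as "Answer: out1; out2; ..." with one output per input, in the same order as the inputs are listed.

Execution, op by op:
  [5, -33, -1, 46, -29, -24, 3, 43, 5] -> [5, -33, -1, -29, 3, 43, 5] -> [-33, -29, -1, 3, 5, 5, 43]
  [-27, -17, -9, 41, -26, -20] -> [-27, -17, -9, 41] -> [-27, -17, -9, 41]
  [50, -1, -31, 8, -23, -12, 19] -> [-1, -31, -23, 19] -> [-31, -23, -1, 19]
  [-42, -35, 30, -42, -27, -5, -37] -> [-35, -27, -5, -37] -> [-37, -35, -27, -5]
  [-40, -7, 18, -23, -41, 21] -> [-7, -23, -41, 21] -> [-41, -23, -7, 21]

[-33, -29, -1, 3, 5, 5, 43]; [-27, -17, -9, 41]; [-31, -23, -1, 19]; [-37, -35, -27, -5]; [-41, -23, -7, 21]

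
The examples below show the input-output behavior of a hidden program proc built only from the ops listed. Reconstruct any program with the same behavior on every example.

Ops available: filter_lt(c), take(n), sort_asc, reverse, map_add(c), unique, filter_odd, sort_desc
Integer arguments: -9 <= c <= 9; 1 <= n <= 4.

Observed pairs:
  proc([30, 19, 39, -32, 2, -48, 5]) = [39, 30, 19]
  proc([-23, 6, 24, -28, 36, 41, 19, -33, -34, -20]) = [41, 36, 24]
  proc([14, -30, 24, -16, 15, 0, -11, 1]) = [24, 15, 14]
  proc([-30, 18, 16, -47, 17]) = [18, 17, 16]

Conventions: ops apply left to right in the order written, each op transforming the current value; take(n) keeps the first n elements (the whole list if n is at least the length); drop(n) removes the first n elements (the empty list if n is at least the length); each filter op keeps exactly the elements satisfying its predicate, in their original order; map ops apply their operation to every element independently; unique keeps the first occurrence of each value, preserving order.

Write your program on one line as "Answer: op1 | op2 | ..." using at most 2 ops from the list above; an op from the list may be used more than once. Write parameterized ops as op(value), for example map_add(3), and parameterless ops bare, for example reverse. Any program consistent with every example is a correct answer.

sort_desc | take(3)

Check, running the answer program on each example:
  [30, 19, 39, -32, 2, -48, 5] -> [39, 30, 19, 5, 2, -32, -48] -> [39, 30, 19]
  [-23, 6, 24, -28, 36, 41, 19, -33, -34, -20] -> [41, 36, 24, 19, 6, -20, -23, -28, -33, -34] -> [41, 36, 24]
  [14, -30, 24, -16, 15, 0, -11, 1] -> [24, 15, 14, 1, 0, -11, -16, -30] -> [24, 15, 14]
  [-30, 18, 16, -47, 17] -> [18, 17, 16, -30, -47] -> [18, 17, 16]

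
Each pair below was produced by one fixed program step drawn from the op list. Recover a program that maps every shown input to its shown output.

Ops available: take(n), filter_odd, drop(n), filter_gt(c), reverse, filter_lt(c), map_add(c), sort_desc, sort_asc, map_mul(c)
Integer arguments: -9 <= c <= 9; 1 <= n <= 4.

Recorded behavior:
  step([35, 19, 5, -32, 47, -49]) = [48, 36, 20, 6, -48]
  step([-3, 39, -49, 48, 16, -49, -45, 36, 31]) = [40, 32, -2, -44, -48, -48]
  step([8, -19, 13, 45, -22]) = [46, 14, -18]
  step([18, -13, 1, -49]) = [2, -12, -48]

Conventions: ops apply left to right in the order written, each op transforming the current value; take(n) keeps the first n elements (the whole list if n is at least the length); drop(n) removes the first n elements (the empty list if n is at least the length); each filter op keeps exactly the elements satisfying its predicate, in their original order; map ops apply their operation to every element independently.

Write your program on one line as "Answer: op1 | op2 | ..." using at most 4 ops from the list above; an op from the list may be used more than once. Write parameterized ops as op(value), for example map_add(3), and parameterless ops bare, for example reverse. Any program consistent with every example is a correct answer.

filter_odd | sort_desc | map_add(1)

Check, running the answer program on each example:
  [35, 19, 5, -32, 47, -49] -> [35, 19, 5, 47, -49] -> [47, 35, 19, 5, -49] -> [48, 36, 20, 6, -48]
  [-3, 39, -49, 48, 16, -49, -45, 36, 31] -> [-3, 39, -49, -49, -45, 31] -> [39, 31, -3, -45, -49, -49] -> [40, 32, -2, -44, -48, -48]
  [8, -19, 13, 45, -22] -> [-19, 13, 45] -> [45, 13, -19] -> [46, 14, -18]
  [18, -13, 1, -49] -> [-13, 1, -49] -> [1, -13, -49] -> [2, -12, -48]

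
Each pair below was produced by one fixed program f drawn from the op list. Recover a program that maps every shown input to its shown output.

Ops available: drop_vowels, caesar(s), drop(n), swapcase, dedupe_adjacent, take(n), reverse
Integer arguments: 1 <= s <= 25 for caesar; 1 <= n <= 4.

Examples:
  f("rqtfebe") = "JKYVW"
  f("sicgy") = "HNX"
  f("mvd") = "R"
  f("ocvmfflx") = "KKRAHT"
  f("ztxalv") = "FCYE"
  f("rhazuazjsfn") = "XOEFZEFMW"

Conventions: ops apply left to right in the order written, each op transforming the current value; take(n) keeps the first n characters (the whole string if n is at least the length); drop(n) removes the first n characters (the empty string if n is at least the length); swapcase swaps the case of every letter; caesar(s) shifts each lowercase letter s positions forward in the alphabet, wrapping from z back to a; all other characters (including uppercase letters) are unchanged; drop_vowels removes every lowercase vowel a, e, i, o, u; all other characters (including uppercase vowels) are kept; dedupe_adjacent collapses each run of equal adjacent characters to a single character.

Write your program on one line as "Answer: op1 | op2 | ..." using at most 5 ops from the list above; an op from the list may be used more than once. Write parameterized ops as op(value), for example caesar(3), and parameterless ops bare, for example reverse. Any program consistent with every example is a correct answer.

reverse | caesar(5) | drop(2) | swapcase

Check, running the answer program on each example:
  "rqtfebe" -> "ebeftqr" -> "jgjkyvw" -> "jkyvw" -> "JKYVW"
  "sicgy" -> "ygcis" -> "dlhnx" -> "hnx" -> "HNX"
  "mvd" -> "dvm" -> "iar" -> "r" -> "R"
  "ocvmfflx" -> "xlffmvco" -> "cqkkraht" -> "kkraht" -> "KKRAHT"
  "ztxalv" -> "vlaxtz" -> "aqfcye" -> "fcye" -> "FCYE"
  "rhazuazjsfn" -> "nfsjzauzahr" -> "skxoefzefmw" -> "xoefzefmw" -> "XOEFZEFMW"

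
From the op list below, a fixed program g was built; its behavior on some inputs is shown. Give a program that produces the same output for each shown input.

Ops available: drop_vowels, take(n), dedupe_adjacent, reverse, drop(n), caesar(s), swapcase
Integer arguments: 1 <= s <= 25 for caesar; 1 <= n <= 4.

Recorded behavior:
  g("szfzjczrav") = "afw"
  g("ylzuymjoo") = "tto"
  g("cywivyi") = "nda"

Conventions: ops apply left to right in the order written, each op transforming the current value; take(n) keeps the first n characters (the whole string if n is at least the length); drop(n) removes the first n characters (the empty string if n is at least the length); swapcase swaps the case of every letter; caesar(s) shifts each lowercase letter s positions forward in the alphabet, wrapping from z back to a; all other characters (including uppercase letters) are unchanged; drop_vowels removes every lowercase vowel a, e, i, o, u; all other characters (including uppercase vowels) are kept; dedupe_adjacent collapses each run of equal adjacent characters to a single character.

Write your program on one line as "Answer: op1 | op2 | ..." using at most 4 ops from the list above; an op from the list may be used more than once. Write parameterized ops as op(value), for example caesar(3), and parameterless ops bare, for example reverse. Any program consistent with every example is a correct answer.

reverse | caesar(5) | take(3)

Check, running the answer program on each example:
  "szfzjczrav" -> "varzcjzfzs" -> "afwehoekex" -> "afw"
  "ylzuymjoo" -> "oojmyuzly" -> "ttordzeqd" -> "tto"
  "cywivyi" -> "iyviwyc" -> "ndanbdh" -> "nda"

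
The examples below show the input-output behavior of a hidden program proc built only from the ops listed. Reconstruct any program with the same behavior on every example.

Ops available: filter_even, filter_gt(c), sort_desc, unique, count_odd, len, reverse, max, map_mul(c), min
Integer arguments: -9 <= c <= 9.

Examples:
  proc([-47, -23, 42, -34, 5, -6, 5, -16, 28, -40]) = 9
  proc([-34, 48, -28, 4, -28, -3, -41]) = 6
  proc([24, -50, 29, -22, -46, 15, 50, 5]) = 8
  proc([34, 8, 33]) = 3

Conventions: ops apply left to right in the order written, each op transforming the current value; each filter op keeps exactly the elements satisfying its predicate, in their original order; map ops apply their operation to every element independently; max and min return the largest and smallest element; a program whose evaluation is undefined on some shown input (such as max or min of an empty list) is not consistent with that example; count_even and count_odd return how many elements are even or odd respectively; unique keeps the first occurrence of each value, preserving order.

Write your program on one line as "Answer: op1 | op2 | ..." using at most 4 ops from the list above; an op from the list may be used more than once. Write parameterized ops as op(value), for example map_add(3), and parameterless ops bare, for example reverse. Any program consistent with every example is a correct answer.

unique | reverse | len

Check, running the answer program on each example:
  [-47, -23, 42, -34, 5, -6, 5, -16, 28, -40] -> [-47, -23, 42, -34, 5, -6, -16, 28, -40] -> [-40, 28, -16, -6, 5, -34, 42, -23, -47] -> 9
  [-34, 48, -28, 4, -28, -3, -41] -> [-34, 48, -28, 4, -3, -41] -> [-41, -3, 4, -28, 48, -34] -> 6
  [24, -50, 29, -22, -46, 15, 50, 5] -> [24, -50, 29, -22, -46, 15, 50, 5] -> [5, 50, 15, -46, -22, 29, -50, 24] -> 8
  [34, 8, 33] -> [34, 8, 33] -> [33, 8, 34] -> 3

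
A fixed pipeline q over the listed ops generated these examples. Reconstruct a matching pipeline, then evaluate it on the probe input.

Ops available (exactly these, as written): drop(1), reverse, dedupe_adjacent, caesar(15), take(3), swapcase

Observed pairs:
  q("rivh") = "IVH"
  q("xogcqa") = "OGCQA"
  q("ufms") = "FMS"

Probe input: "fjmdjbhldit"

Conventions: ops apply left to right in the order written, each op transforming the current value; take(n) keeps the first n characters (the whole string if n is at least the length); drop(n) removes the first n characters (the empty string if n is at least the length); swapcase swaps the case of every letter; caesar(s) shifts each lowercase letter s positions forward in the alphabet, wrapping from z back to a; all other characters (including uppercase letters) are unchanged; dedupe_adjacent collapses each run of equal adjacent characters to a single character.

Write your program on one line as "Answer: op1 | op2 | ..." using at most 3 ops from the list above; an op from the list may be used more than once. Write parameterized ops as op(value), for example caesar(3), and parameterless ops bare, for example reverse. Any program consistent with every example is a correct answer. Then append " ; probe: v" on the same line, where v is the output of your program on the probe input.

drop(1) | swapcase ; probe: "JMDJBHLDIT"

Check, running the answer program on each example:
  "rivh" -> "ivh" -> "IVH"
  "xogcqa" -> "ogcqa" -> "OGCQA"
  "ufms" -> "fms" -> "FMS"
  probe: "fjmdjbhldit" -> "jmdjbhldit" -> "JMDJBHLDIT"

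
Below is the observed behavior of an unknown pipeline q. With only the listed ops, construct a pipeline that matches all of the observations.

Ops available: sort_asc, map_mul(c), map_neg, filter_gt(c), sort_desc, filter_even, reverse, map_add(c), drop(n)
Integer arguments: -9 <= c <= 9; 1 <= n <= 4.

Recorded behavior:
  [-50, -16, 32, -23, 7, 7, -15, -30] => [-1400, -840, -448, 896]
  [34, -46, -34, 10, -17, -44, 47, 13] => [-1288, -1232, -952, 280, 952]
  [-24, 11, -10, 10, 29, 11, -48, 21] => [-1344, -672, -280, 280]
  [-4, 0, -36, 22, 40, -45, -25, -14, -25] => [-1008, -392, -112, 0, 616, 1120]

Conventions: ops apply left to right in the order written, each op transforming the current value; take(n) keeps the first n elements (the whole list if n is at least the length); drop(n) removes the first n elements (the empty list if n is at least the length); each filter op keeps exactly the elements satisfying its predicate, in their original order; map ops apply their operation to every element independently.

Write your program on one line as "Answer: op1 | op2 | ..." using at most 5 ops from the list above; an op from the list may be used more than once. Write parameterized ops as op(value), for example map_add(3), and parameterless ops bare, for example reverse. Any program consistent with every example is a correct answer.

map_mul(-7) | sort_desc | filter_even | map_mul(-4)

Check, running the answer program on each example:
  [-50, -16, 32, -23, 7, 7, -15, -30] -> [350, 112, -224, 161, -49, -49, 105, 210] -> [350, 210, 161, 112, 105, -49, -49, -224] -> [350, 210, 112, -224] -> [-1400, -840, -448, 896]
  [34, -46, -34, 10, -17, -44, 47, 13] -> [-238, 322, 238, -70, 119, 308, -329, -91] -> [322, 308, 238, 119, -70, -91, -238, -329] -> [322, 308, 238, -70, -238] -> [-1288, -1232, -952, 280, 952]
  [-24, 11, -10, 10, 29, 11, -48, 21] -> [168, -77, 70, -70, -203, -77, 336, -147] -> [336, 168, 70, -70, -77, -77, -147, -203] -> [336, 168, 70, -70] -> [-1344, -672, -280, 280]
  [-4, 0, -36, 22, 40, -45, -25, -14, -25] -> [28, 0, 252, -154, -280, 315, 175, 98, 175] -> [315, 252, 175, 175, 98, 28, 0, -154, -280] -> [252, 98, 28, 0, -154, -280] -> [-1008, -392, -112, 0, 616, 1120]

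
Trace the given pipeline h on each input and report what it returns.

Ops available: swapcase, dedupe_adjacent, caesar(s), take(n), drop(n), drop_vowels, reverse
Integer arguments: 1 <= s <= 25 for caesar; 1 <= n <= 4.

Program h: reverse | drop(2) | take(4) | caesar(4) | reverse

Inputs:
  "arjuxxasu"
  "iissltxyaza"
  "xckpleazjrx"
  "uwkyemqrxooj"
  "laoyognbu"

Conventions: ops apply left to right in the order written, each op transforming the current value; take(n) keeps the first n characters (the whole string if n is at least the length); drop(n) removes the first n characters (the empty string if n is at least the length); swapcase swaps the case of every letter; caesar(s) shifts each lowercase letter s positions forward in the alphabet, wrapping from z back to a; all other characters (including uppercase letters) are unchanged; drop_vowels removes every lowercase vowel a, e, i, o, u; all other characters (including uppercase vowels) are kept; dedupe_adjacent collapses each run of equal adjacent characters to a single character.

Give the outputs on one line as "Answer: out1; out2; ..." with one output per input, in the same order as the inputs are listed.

Execution, op by op:
  "arjuxxasu" -> "usaxxujra" -> "axxujra" -> "axxu" -> "ebby" -> "ybbe"
  "iissltxyaza" -> "azayxtlssii" -> "ayxtlssii" -> "ayxt" -> "ecbx" -> "xbce"
  "xckpleazjrx" -> "xrjzaelpkcx" -> "jzaelpkcx" -> "jzae" -> "ndei" -> "iedn"
  "uwkyemqrxooj" -> "jooxrqmeykwu" -> "oxrqmeykwu" -> "oxrq" -> "sbvu" -> "uvbs"
  "laoyognbu" -> "ubngoyoal" -> "ngoyoal" -> "ngoy" -> "rksc" -> "cskr"

"ybbe"; "xbce"; "iedn"; "uvbs"; "cskr"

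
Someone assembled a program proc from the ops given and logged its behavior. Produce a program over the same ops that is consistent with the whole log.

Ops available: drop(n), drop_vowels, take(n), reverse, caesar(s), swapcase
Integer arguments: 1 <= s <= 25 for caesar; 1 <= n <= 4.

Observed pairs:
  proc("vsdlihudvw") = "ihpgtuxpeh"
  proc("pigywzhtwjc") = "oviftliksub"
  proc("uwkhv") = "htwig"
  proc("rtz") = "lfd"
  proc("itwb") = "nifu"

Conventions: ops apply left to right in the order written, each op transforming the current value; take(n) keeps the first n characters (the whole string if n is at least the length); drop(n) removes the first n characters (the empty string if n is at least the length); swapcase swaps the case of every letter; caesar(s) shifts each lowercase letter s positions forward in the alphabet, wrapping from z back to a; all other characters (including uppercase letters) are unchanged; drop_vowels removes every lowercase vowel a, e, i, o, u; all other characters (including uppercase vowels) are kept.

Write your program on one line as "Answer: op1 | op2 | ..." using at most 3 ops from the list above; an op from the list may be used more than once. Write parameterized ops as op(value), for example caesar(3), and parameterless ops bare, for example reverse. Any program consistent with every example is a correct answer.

caesar(12) | reverse

Check, running the answer program on each example:
  "vsdlihudvw" -> "hepxutgphi" -> "ihpgtuxpeh"
  "pigywzhtwjc" -> "buskiltfivo" -> "oviftliksub"
  "uwkhv" -> "giwth" -> "htwig"
  "rtz" -> "dfl" -> "lfd"
  "itwb" -> "ufin" -> "nifu"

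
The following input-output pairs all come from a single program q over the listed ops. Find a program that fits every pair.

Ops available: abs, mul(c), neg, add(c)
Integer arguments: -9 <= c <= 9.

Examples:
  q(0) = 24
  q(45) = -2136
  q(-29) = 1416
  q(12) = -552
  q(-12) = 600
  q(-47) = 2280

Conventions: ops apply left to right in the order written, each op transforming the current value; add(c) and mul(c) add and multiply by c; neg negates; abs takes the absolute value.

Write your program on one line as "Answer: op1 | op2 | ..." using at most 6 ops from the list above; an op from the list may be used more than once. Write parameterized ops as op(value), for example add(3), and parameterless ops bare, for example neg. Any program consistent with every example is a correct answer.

mul(-8) | add(4) | neg | mul(6) | mul(-1)

Check, running the answer program on each example:
  0 -> 0 -> 4 -> -4 -> -24 -> 24
  45 -> -360 -> -356 -> 356 -> 2136 -> -2136
  -29 -> 232 -> 236 -> -236 -> -1416 -> 1416
  12 -> -96 -> -92 -> 92 -> 552 -> -552
  -12 -> 96 -> 100 -> -100 -> -600 -> 600
  -47 -> 376 -> 380 -> -380 -> -2280 -> 2280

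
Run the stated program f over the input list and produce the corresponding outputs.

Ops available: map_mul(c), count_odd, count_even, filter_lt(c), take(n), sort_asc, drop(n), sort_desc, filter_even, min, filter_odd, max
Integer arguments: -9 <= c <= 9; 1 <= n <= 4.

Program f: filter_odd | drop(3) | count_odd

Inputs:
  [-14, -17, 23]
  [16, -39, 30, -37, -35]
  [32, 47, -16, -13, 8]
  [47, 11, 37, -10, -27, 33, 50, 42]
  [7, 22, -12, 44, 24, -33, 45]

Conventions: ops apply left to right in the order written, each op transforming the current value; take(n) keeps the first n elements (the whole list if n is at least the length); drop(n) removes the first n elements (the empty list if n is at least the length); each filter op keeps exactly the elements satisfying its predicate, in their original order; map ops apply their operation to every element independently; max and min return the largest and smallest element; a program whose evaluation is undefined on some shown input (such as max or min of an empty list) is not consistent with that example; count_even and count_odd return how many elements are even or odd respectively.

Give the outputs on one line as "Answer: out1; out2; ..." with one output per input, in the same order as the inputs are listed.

Execution, op by op:
  [-14, -17, 23] -> [-17, 23] -> [] -> 0
  [16, -39, 30, -37, -35] -> [-39, -37, -35] -> [] -> 0
  [32, 47, -16, -13, 8] -> [47, -13] -> [] -> 0
  [47, 11, 37, -10, -27, 33, 50, 42] -> [47, 11, 37, -27, 33] -> [-27, 33] -> 2
  [7, 22, -12, 44, 24, -33, 45] -> [7, -33, 45] -> [] -> 0

0; 0; 0; 2; 0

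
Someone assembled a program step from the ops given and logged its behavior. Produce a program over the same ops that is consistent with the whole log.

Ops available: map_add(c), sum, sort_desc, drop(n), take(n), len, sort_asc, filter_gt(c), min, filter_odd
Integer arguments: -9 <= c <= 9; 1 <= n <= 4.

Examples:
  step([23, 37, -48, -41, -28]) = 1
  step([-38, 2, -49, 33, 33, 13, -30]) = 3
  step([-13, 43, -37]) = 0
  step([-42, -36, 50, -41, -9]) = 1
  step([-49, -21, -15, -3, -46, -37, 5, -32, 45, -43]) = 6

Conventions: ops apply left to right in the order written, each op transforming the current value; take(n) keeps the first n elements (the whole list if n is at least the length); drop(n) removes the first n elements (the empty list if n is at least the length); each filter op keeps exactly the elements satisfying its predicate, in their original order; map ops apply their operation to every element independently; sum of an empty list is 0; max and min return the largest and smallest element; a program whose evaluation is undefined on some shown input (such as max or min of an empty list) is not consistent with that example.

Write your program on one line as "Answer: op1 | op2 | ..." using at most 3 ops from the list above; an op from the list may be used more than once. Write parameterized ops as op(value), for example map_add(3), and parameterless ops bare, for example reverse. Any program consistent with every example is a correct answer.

drop(4) | len

Check, running the answer program on each example:
  [23, 37, -48, -41, -28] -> [-28] -> 1
  [-38, 2, -49, 33, 33, 13, -30] -> [33, 13, -30] -> 3
  [-13, 43, -37] -> [] -> 0
  [-42, -36, 50, -41, -9] -> [-9] -> 1
  [-49, -21, -15, -3, -46, -37, 5, -32, 45, -43] -> [-46, -37, 5, -32, 45, -43] -> 6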